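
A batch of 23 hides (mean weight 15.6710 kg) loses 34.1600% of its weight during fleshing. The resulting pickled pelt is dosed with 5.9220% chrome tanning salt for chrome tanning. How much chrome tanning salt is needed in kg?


Total_raw = N * avg_wt = 23 * 15.6710 = 360.4330 kg
Substrate = Total_raw * (1 - loss/100) = 360.4330 * (1 - 34.1600/100) = 237.3091 kg
Chrome = Substrate * pct / 100 = 237.3091 * 5.9220 / 100 = 14.0534 kg


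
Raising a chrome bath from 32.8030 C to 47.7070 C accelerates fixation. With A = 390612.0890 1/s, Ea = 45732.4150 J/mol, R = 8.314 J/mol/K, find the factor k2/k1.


T1 = 32.8030 + 273.15 = 305.9530 K; T2 = 47.7070 + 273.15 = 320.8570 K
k1 = A * exp(-Ea/(R*T1)) = 390612.0890 * exp(-45732.4150/(8.314*305.9530)) = 0.00607681 1/s
k2 = A * exp(-Ea/(R*T2)) = 390612.0890 * exp(-45732.4150/(8.314*320.8570)) = 0.0140076 1/s
k2/k1 = 0.0140076 / 0.00607681 = 2.3051


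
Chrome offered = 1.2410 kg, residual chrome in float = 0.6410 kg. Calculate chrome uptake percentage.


Formula: Uptake = (offered - residual) / offered * 100
Substituting: Uptake = (1.2410 - 0.6410) / 1.2410 * 100
Result: 48.3481 %


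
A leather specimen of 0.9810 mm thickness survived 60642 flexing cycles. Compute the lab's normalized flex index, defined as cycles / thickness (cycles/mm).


Formula: Index = cycles / thickness
Substituting: Index = 60642 / 0.9810
Result: 61816.5138 cycles/mm


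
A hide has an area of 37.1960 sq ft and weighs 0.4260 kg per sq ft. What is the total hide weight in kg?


Formula: Weight = area * weight_per_sqft
Substituting: Weight = 37.1960 * 0.4260
Result: 15.8455 kg


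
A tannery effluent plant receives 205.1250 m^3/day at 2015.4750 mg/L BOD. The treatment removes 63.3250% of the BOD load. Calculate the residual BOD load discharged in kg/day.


Load_in = volume * conc / 1000 = 205.1250 * 2015.4750 / 1000 = 413.4243 kg/day
Removed = Load_in * eff / 100 = 413.4243 * 63.3250 / 100 = 261.8009 kg/day
Load_out = Load_in - Removed = 413.4243 - 261.8009 = 151.6234 kg/day


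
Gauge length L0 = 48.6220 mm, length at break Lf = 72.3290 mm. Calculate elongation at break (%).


Formula: Elongation = (Lf - L0) / L0 * 100
Substituting: Elongation = (72.3290 - 48.6220) / 48.6220 * 100
Result: 48.7578 %


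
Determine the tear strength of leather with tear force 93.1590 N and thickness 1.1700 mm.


Formula: Tear strength = force / thickness
Substituting: Tear strength = 93.1590 / 1.1700
Result: 79.6231 N/mm


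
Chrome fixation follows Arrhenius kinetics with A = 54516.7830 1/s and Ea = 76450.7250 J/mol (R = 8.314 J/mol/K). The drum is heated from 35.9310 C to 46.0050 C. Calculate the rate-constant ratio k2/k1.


T1 = 35.9310 + 273.15 = 309.0810 K; T2 = 46.0050 + 273.15 = 319.1550 K
k1 = A * exp(-Ea/(R*T1)) = 54516.7830 * exp(-76450.7250/(8.314*309.0810)) = 6.5449e-09 1/s
k2 = A * exp(-Ea/(R*T2)) = 54516.7830 * exp(-76450.7250/(8.314*319.1550)) = 1.6739e-08 1/s
k2/k1 = 1.6739e-08 / 6.5449e-09 = 2.5576


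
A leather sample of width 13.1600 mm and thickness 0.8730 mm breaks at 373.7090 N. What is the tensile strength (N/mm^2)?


Formula: TS = force / (width * thickness)
Substituting: TS = 373.7090 / (13.1600 * 0.8730)
Result: 32.5285 N/mm^2


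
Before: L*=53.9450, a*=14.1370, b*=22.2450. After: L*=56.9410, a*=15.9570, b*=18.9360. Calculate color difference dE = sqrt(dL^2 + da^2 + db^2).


dL = 2.9960, da = 1.8200, db = -3.3090
dE = sqrt(2.9960^2 + 1.8200^2 + (-3.3090)^2) = 4.8206


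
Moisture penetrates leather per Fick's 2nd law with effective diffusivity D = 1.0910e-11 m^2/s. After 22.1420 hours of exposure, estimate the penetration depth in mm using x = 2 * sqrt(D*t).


t = 22.1420 hr * 3600 = 79711.2000 s
D * t = 1.0910e-11 * 79711.2000 = 8.6965e-07
x = 2 * sqrt(D*t) = 2 * sqrt(8.6965e-07) = 0.0018651 m = 1.8651 mm


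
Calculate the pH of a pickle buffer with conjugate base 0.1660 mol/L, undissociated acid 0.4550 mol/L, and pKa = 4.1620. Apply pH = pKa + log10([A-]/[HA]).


ratio = [A-] / [HA] = 0.1660 / 0.4550 = 0.3648
log10(ratio) = -0.4379
pH = pKa + log10(ratio) = 4.1620 - 0.4379 = 3.7241


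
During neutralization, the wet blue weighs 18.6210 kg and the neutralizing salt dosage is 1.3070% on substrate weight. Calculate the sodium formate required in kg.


Formula: Neutralizer = substrate * pct / 100
Substituting: Neutralizer = 18.6210 * 1.3070 / 100
Result: 0.2434 kg


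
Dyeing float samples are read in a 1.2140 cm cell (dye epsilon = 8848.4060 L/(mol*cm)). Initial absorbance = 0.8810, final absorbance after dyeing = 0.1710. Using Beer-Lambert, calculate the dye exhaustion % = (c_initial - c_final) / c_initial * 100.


c_initial = A_i / (epsilon * l) = 0.8810 / (8848.4060 * 1.2140) = 8.2015e-05 mol/L
c_final = A_f / (epsilon * l) = 0.1710 / (8848.4060 * 1.2140) = 1.5919e-05 mol/L
Exhaustion = (c_initial - c_final) / c_initial * 100 = (8.2015e-05 - 1.5919e-05) / 8.2015e-05 * 100 = 80.5902 %


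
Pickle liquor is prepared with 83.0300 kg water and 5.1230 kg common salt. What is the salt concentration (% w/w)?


Formula: Conc = salt / (water + salt) * 100
Substituting: Conc = 5.1230 / (83.0300 + 5.1230) * 100
Result: 5.8115 %


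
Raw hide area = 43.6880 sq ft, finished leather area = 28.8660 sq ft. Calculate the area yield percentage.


Formula: Yield = finished / raw * 100
Substituting: Yield = 28.8660 / 43.6880 * 100
Result: 66.0731 %


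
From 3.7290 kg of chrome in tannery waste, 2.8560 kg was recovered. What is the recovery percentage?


Formula: Recovery = recovered / input * 100
Substituting: Recovery = 2.8560 / 3.7290 * 100
Result: 76.5889 %


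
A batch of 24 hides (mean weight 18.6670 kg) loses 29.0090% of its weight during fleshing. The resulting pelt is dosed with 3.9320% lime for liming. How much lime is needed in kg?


Total_raw = N * avg_wt = 24 * 18.6670 = 448.0080 kg
Substrate = Total_raw * (1 - loss/100) = 448.0080 * (1 - 29.0090/100) = 318.0454 kg
Lime = Substrate * pct / 100 = 318.0454 * 3.9320 / 100 = 12.5055 kg


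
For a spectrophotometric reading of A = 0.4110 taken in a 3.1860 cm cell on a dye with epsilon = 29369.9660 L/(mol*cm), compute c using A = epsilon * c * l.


Formula: c = A / (epsilon * l)
Substituting: c = 0.4110 / (29369.9660 * 3.1860)
Result: 4.3923e-06 mol/L


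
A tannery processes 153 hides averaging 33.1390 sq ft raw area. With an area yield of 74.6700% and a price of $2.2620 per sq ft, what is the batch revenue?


Raw_total = N * avg_area = 153 * 33.1390 = 5070.2670 sq ft
Finished = Raw_total * yield / 100 = 5070.2670 * 74.6700 / 100 = 3785.9684 sq ft
Value = Finished * price = 3785.9684 * 2.2620 = 8563.8605 $


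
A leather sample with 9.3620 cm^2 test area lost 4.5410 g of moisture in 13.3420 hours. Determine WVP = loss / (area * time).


Formula: WVP = loss / (area * time)
Substituting: WVP = 4.5410 / (9.3620 * 13.3420)
Result: 0.0363548 g/(cm^2*hr)


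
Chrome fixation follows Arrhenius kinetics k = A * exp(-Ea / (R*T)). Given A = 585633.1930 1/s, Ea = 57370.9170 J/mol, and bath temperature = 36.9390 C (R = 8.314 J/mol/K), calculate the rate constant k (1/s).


T_K = T_C + 273.15 = 36.9390 + 273.15 = 310.0890 K
exponent = -Ea / (R * T_K) = -57370.9170 / (8.314 * 310.0890) = -22.2534
k = A * exp(exponent) = 585633.1930 * exp(-22.2534) = 1.2680e-04 1/s


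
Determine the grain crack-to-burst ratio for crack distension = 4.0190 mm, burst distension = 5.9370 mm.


Formula: Ratio = crack / burst
Substituting: Ratio = 4.0190 / 5.9370
Result: 0.6769


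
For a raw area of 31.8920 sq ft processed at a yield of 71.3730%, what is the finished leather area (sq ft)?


Formula: finished = raw * yield / 100
Substituting: finished = 31.8920 * 71.3730 / 100
Result: 22.7623 sq ft


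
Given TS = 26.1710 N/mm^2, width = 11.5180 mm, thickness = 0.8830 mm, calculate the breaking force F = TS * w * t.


Formula: F = TS * w * t
Substituting: F = 26.1710 * 11.5180 * 0.8830
Result: 266.1694 N


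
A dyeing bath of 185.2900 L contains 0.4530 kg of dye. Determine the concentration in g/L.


Formula: Conc = dye_mass(kg) / volume(L) * 1000
Substituting: Conc = 0.4530 / 185.2900 * 1000
Result: 2.4448 g/L


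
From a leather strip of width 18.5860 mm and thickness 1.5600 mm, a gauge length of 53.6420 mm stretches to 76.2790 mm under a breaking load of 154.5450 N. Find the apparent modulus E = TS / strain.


TS = F / (w * t) = 154.5450 / (18.5860 * 1.5600) = 5.3302 N/mm^2
strain = (Lf - L0) / L0 = (76.2790 - 53.6420) / 53.6420 = 0.4220
E = TS / strain = 5.3302 / 0.4220 = 12.6308 N/mm^2


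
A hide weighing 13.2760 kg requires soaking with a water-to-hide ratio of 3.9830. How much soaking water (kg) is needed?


Formula: Water = hide_weight * ratio
Substituting: Water = 13.2760 * 3.9830
Result: 52.8783 kg


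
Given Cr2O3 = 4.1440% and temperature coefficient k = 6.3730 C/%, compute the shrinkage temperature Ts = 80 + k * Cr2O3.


Formula: Ts = 80 + k * Cr2O3
Substituting: Ts = 80 + 6.3730 * 4.1440
Result: 106.4097 C


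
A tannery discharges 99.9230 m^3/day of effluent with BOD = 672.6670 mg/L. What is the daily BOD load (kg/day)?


Formula: BOD_load = volume * conc / 1000
Substituting: BOD_load = 99.9230 * 672.6670 / 1000
Result: 67.2149 kg/day


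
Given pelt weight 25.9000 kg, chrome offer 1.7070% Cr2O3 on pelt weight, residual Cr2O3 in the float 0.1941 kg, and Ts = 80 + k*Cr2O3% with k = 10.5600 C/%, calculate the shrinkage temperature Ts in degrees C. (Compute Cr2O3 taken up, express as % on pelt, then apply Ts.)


Offered = pelt * offer_pct / 100 = 25.9000 * 1.7070 / 100 = 0.4421 kg
Uptake = offered - residual = 0.4421 - 0.1941 = 0.2480 kg
Cr2O3% on pelt = uptake / pelt * 100 = 0.2480 / 25.9000 * 100 = 0.9576 %
Ts = 80 + k * Cr2O3% = 80 + 10.5600 * 0.9576 = 90.1120 C


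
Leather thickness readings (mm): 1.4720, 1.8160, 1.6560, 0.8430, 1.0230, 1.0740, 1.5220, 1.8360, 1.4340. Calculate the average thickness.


Formula: Average = sum / n
Substituting: Average = 12.6760 / 9
Result: 1.4084 mm


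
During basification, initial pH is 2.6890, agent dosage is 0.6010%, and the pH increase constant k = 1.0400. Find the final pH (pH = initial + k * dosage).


Formula: pH_final = pH_initial + k * base_pct
Substituting: pH_final = 2.6890 + 1.0400 * 0.6010
Result: 3.3140


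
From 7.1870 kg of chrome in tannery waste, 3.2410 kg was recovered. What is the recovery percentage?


Formula: Recovery = recovered / input * 100
Substituting: Recovery = 3.2410 / 7.1870 * 100
Result: 45.0953 %


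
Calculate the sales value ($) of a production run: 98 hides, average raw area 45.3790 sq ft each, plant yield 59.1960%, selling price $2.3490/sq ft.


Raw_total = N * avg_area = 98 * 45.3790 = 4447.1420 sq ft
Finished = Raw_total * yield / 100 = 4447.1420 * 59.1960 / 100 = 2632.5302 sq ft
Value = Finished * price = 2632.5302 * 2.3490 = 6183.8134 $


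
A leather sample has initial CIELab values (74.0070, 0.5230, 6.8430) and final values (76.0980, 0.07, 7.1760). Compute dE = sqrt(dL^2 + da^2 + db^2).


dL = 2.0910, da = -0.4530, db = 0.3330
dE = sqrt(2.0910^2 + (-0.4530)^2 + 0.3330^2) = 2.1653


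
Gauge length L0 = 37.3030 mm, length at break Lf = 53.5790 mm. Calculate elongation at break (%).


Formula: Elongation = (Lf - L0) / L0 * 100
Substituting: Elongation = (53.5790 - 37.3030) / 37.3030 * 100
Result: 43.6319 %


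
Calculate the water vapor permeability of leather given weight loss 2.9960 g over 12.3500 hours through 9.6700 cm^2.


Formula: WVP = loss / (area * time)
Substituting: WVP = 2.9960 / (9.6700 * 12.3500)
Result: 0.025087 g/(cm^2*hr)


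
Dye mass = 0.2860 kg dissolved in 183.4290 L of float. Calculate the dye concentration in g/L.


Formula: Conc = dye_mass(kg) / volume(L) * 1000
Substituting: Conc = 0.2860 / 183.4290 * 1000
Result: 1.5592 g/L


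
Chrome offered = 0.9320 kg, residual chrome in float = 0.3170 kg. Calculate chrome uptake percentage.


Formula: Uptake = (offered - residual) / offered * 100
Substituting: Uptake = (0.9320 - 0.3170) / 0.9320 * 100
Result: 65.9871 %


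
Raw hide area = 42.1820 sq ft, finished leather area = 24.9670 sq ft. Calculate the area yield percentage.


Formula: Yield = finished / raw * 100
Substituting: Yield = 24.9670 / 42.1820 * 100
Result: 59.1888 %


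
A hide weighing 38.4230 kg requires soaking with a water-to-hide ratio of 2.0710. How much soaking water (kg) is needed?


Formula: Water = hide_weight * ratio
Substituting: Water = 38.4230 * 2.0710
Result: 79.5740 kg


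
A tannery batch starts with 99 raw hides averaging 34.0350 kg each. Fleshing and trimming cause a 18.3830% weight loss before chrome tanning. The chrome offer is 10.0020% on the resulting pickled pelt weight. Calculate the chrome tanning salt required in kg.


Total_raw = N * avg_wt = 99 * 34.0350 = 3369.4650 kg
Substrate = Total_raw * (1 - loss/100) = 3369.4650 * (1 - 18.3830/100) = 2750.0562 kg
Chrome = Substrate * pct / 100 = 2750.0562 * 10.0020 / 100 = 275.0606 kg


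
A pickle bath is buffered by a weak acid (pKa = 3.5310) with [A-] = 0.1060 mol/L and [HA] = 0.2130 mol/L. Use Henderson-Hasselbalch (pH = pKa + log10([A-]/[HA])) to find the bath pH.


ratio = [A-] / [HA] = 0.1060 / 0.2130 = 0.4977
log10(ratio) = -0.3031
pH = pKa + log10(ratio) = 3.5310 - 0.3031 = 3.2279


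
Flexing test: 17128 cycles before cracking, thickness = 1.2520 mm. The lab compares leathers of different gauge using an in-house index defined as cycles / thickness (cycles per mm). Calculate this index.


Formula: Index = cycles / thickness
Substituting: Index = 17128 / 1.2520
Result: 13680.5112 cycles/mm


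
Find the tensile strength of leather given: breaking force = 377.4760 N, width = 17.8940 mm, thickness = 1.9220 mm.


Formula: TS = force / (width * thickness)
Substituting: TS = 377.4760 / (17.8940 * 1.9220)
Result: 10.9756 N/mm^2


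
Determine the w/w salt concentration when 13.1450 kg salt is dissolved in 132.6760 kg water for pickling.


Formula: Conc = salt / (water + salt) * 100
Substituting: Conc = 13.1450 / (132.6760 + 13.1450) * 100
Result: 9.0145 %


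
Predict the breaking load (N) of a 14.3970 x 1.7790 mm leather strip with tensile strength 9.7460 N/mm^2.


Formula: F = TS * w * t
Substituting: F = 9.7460 * 14.3970 * 1.7790
Result: 249.6171 N


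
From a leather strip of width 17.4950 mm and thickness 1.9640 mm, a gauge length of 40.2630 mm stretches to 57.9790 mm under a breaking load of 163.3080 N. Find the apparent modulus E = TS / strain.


TS = F / (w * t) = 163.3080 / (17.4950 * 1.9640) = 4.7528 N/mm^2
strain = (Lf - L0) / L0 = (57.9790 - 40.2630) / 40.2630 = 0.4400
E = TS / strain = 4.7528 / 0.4400 = 10.8017 N/mm^2


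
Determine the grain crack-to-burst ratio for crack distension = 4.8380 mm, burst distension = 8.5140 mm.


Formula: Ratio = crack / burst
Substituting: Ratio = 4.8380 / 8.5140
Result: 0.5682


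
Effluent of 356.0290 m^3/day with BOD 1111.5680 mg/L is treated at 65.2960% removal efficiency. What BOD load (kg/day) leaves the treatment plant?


Load_in = volume * conc / 1000 = 356.0290 * 1111.5680 / 1000 = 395.7504 kg/day
Removed = Load_in * eff / 100 = 395.7504 * 65.2960 / 100 = 258.4092 kg/day
Load_out = Load_in - Removed = 395.7504 - 258.4092 = 137.3412 kg/day


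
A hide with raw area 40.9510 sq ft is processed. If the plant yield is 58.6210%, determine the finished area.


Formula: finished = raw * yield / 100
Substituting: finished = 40.9510 * 58.6210 / 100
Result: 24.0059 sq ft


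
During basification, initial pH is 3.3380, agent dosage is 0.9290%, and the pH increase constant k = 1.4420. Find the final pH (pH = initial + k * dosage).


Formula: pH_final = pH_initial + k * base_pct
Substituting: pH_final = 3.3380 + 1.4420 * 0.9290
Result: 4.6776


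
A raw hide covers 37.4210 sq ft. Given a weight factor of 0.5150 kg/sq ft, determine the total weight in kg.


Formula: Weight = area * weight_per_sqft
Substituting: Weight = 37.4210 * 0.5150
Result: 19.2718 kg


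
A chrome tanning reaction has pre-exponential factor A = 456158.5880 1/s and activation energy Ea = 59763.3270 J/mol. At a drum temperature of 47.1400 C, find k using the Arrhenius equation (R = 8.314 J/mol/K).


T_K = T_C + 273.15 = 47.1400 + 273.15 = 320.2900 K
exponent = -Ea / (R * T_K) = -59763.3270 / (8.314 * 320.2900) = -22.4430
k = A * exp(exponent) = 456158.5880 * exp(-22.4430) = 8.1702e-05 1/s


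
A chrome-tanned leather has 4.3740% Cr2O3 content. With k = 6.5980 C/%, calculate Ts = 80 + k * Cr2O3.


Formula: Ts = 80 + k * Cr2O3
Substituting: Ts = 80 + 6.5980 * 4.3740
Result: 108.8597 C


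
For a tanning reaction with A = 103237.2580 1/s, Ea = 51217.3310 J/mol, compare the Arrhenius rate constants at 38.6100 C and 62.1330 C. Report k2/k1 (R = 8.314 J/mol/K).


T1 = 38.6100 + 273.15 = 311.7600 K; T2 = 62.1330 + 273.15 = 335.2830 K
k1 = A * exp(-Ea/(R*T1)) = 103237.2580 * exp(-51217.3310/(8.314*311.7600)) = 2.7051e-04 1/s
k2 = A * exp(-Ea/(R*T2)) = 103237.2580 * exp(-51217.3310/(8.314*335.2830)) = 0.00108209 1/s
k2/k1 = 0.00108209 / 2.7051e-04 = 4.0002


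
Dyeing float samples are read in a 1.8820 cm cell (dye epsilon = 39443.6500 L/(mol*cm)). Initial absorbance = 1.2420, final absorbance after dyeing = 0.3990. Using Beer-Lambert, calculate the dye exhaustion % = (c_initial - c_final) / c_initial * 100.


c_initial = A_i / (epsilon * l) = 1.2420 / (39443.6500 * 1.8820) = 1.6731e-05 mol/L
c_final = A_f / (epsilon * l) = 0.3990 / (39443.6500 * 1.8820) = 5.3750e-06 mol/L
Exhaustion = (c_initial - c_final) / c_initial * 100 = (1.6731e-05 - 5.3750e-06) / 1.6731e-05 * 100 = 67.8744 %


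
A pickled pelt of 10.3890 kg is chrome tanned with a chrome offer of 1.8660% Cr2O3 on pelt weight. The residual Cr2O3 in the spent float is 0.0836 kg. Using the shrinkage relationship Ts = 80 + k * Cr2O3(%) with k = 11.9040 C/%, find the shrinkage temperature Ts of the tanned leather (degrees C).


Offered = pelt * offer_pct / 100 = 10.3890 * 1.8660 / 100 = 0.1939 kg
Uptake = offered - residual = 0.1939 - 0.0836 = 0.1103 kg
Cr2O3% on pelt = uptake / pelt * 100 = 0.1103 / 10.3890 * 100 = 1.0613 %
Ts = 80 + k * Cr2O3% = 80 + 11.9040 * 1.0613 = 92.6337 C


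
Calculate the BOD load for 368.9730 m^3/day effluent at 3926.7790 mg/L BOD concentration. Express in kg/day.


Formula: BOD_load = volume * conc / 1000
Substituting: BOD_load = 368.9730 * 3926.7790 / 1000
Result: 1448.8754 kg/day


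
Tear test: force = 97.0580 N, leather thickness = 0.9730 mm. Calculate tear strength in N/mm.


Formula: Tear strength = force / thickness
Substituting: Tear strength = 97.0580 / 0.9730
Result: 99.7513 N/mm


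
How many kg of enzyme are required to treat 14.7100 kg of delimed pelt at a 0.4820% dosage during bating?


Formula: Enzyme = substrate * pct / 100
Substituting: Enzyme = 14.7100 * 0.4820 / 100
Result: 0.0709022 kg


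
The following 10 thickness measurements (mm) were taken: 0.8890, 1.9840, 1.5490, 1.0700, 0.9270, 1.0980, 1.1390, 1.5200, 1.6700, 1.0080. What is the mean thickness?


Formula: Average = sum / n
Substituting: Average = 12.8540 / 10
Result: 1.2854 mm


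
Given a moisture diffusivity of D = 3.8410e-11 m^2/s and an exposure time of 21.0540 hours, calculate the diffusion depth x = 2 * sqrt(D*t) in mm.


t = 21.0540 hr * 3600 = 75794.4000 s
D * t = 3.8410e-11 * 75794.4000 = 2.9113e-06
x = 2 * sqrt(D*t) = 2 * sqrt(2.9113e-06) = 0.00341248 m = 3.4125 mm


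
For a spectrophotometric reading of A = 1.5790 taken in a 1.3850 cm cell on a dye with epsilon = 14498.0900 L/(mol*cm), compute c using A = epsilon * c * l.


Formula: c = A / (epsilon * l)
Substituting: c = 1.5790 / (14498.0900 * 1.3850)
Result: 7.8636e-05 mol/L


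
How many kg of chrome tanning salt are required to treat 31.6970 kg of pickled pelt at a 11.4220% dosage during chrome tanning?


Formula: Chrome = substrate * pct / 100
Substituting: Chrome = 31.6970 * 11.4220 / 100
Result: 3.6204 kg


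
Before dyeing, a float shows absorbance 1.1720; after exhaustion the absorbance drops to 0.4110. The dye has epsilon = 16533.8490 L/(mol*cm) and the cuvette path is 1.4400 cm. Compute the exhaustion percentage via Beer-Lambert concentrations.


c_initial = A_i / (epsilon * l) = 1.1720 / (16533.8490 * 1.4400) = 4.9226e-05 mol/L
c_final = A_f / (epsilon * l) = 0.4110 / (16533.8490 * 1.4400) = 1.7263e-05 mol/L
Exhaustion = (c_initial - c_final) / c_initial * 100 = (4.9226e-05 - 1.7263e-05) / 4.9226e-05 * 100 = 64.9317 %


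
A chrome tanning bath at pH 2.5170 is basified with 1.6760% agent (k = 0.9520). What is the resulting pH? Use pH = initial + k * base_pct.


Formula: pH_final = pH_initial + k * base_pct
Substituting: pH_final = 2.5170 + 0.9520 * 1.6760
Result: 4.1126


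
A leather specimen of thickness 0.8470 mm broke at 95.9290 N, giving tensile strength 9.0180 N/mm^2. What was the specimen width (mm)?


Formula: w = F / (TS * t)
Substituting: w = 95.9290 / (9.0180 * 0.8470)
Result: 12.5590 mm


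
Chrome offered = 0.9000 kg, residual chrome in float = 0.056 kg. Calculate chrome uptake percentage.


Formula: Uptake = (offered - residual) / offered * 100
Substituting: Uptake = (0.9000 - 0.056) / 0.9000 * 100
Result: 93.7778 %


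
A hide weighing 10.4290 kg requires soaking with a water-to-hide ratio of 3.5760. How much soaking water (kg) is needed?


Formula: Water = hide_weight * ratio
Substituting: Water = 10.4290 * 3.5760
Result: 37.2941 kg


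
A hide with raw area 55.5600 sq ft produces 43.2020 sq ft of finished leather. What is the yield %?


Formula: Yield = finished / raw * 100
Substituting: Yield = 43.2020 / 55.5600 * 100
Result: 77.7574 %


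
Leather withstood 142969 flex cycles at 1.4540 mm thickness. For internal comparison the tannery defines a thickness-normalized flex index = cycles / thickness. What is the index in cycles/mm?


Formula: Index = cycles / thickness
Substituting: Index = 142969 / 1.4540
Result: 98328.0605 cycles/mm


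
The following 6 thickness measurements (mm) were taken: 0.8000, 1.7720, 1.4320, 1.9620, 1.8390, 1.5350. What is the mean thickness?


Formula: Average = sum / n
Substituting: Average = 9.3400 / 6
Result: 1.5567 mm


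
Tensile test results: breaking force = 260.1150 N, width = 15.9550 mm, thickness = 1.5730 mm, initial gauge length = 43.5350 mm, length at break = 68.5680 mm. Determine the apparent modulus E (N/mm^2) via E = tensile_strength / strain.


TS = F / (w * t) = 260.1150 / (15.9550 * 1.5730) = 10.3643 N/mm^2
strain = (Lf - L0) / L0 = (68.5680 - 43.5350) / 43.5350 = 0.5750
E = TS / strain = 10.3643 / 0.5750 = 18.0246 N/mm^2


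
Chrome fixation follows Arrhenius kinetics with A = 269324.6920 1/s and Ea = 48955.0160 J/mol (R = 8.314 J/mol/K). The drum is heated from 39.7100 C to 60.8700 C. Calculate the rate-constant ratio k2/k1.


T1 = 39.7100 + 273.15 = 312.8600 K; T2 = 60.8700 + 273.15 = 334.0200 K
k1 = A * exp(-Ea/(R*T1)) = 269324.6920 * exp(-48955.0160/(8.314*312.8600)) = 0.0018052 1/s
k2 = A * exp(-Ea/(R*T2)) = 269324.6920 * exp(-48955.0160/(8.314*334.0200)) = 0.0059474 1/s
k2/k1 = 0.0059474 / 0.0018052 = 3.2946


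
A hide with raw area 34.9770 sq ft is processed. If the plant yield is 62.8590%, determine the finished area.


Formula: finished = raw * yield / 100
Substituting: finished = 34.9770 * 62.8590 / 100
Result: 21.9862 sq ft


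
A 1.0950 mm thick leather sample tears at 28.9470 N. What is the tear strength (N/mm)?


Formula: Tear strength = force / thickness
Substituting: Tear strength = 28.9470 / 1.0950
Result: 26.4356 N/mm


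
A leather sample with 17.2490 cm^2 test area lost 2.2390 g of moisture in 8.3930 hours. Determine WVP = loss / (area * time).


Formula: WVP = loss / (area * time)
Substituting: WVP = 2.2390 / (17.2490 * 8.3930)
Result: 0.0154658 g/(cm^2*hr)


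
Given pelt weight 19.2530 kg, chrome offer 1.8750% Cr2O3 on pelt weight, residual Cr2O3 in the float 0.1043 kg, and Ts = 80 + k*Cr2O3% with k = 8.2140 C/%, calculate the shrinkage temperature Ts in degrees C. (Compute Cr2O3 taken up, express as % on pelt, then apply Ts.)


Offered = pelt * offer_pct / 100 = 19.2530 * 1.8750 / 100 = 0.3610 kg
Uptake = offered - residual = 0.3610 - 0.1043 = 0.2567 kg
Cr2O3% on pelt = uptake / pelt * 100 = 0.2567 / 19.2530 * 100 = 1.3333 %
Ts = 80 + k * Cr2O3% = 80 + 8.2140 * 1.3333 = 90.9514 C


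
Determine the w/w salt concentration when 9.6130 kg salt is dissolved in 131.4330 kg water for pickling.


Formula: Conc = salt / (water + salt) * 100
Substituting: Conc = 9.6130 / (131.4330 + 9.6130) * 100
Result: 6.8155 %


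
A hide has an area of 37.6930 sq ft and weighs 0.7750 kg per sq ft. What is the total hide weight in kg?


Formula: Weight = area * weight_per_sqft
Substituting: Weight = 37.6930 * 0.7750
Result: 29.2121 kg


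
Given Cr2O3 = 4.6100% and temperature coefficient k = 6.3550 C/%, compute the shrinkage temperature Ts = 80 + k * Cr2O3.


Formula: Ts = 80 + k * Cr2O3
Substituting: Ts = 80 + 6.3550 * 4.6100
Result: 109.2965 C


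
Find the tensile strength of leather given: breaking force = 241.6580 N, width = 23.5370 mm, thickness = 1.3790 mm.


Formula: TS = force / (width * thickness)
Substituting: TS = 241.6580 / (23.5370 * 1.3790)
Result: 7.4454 N/mm^2


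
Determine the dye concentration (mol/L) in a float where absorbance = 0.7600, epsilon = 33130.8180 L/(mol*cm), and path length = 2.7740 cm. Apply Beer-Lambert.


Formula: c = A / (epsilon * l)
Substituting: c = 0.7600 / (33130.8180 * 2.7740)
Result: 8.2694e-06 mol/L


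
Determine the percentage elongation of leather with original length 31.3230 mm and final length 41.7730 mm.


Formula: Elongation = (Lf - L0) / L0 * 100
Substituting: Elongation = (41.7730 - 31.3230) / 31.3230 * 100
Result: 33.3621 %


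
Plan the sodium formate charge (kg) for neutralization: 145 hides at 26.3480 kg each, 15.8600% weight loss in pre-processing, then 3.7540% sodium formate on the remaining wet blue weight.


Total_raw = N * avg_wt = 145 * 26.3480 = 3820.4600 kg
Substrate = Total_raw * (1 - loss/100) = 3820.4600 * (1 - 15.8600/100) = 3214.5350 kg
Neutralizer = Substrate * pct / 100 = 3214.5350 * 3.7540 / 100 = 120.6736 kg


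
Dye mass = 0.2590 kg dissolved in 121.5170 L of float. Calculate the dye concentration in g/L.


Formula: Conc = dye_mass(kg) / volume(L) * 1000
Substituting: Conc = 0.2590 / 121.5170 * 1000
Result: 2.1314 g/L


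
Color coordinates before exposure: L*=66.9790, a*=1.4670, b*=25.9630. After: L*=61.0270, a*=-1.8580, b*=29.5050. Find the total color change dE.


dL = -5.9520, da = -3.3250, db = 3.5420
dE = sqrt((-5.9520)^2 + (-3.3250)^2 + 3.5420^2) = 7.6829


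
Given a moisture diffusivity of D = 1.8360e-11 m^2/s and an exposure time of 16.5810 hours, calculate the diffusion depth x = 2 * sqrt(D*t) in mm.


t = 16.5810 hr * 3600 = 59691.6000 s
D * t = 1.8360e-11 * 59691.6000 = 1.0959e-06
x = 2 * sqrt(D*t) = 2 * sqrt(1.0959e-06) = 0.00209374 m = 2.0937 mm


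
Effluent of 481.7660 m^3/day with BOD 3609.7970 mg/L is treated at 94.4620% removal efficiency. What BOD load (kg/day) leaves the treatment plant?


Load_in = volume * conc / 1000 = 481.7660 * 3609.7970 / 1000 = 1739.0775 kg/day
Removed = Load_in * eff / 100 = 1739.0775 * 94.4620 / 100 = 1642.7674 kg/day
Load_out = Load_in - Removed = 1739.0775 - 1642.7674 = 96.3101 kg/day


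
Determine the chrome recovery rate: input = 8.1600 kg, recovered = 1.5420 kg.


Formula: Recovery = recovered / input * 100
Substituting: Recovery = 1.5420 / 8.1600 * 100
Result: 18.8971 %


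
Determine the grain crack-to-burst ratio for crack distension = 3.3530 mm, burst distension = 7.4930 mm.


Formula: Ratio = crack / burst
Substituting: Ratio = 3.3530 / 7.4930
Result: 0.4475


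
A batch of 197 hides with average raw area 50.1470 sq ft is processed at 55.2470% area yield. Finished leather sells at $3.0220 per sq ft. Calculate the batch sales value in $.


Raw_total = N * avg_area = 197 * 50.1470 = 9878.9590 sq ft
Finished = Raw_total * yield / 100 = 9878.9590 * 55.2470 / 100 = 5457.8285 sq ft
Value = Finished * price = 5457.8285 * 3.0220 = 16493.5577 $


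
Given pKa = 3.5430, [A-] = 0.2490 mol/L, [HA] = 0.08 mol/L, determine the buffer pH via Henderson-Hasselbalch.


ratio = [A-] / [HA] = 0.2490 / 0.08 = 3.1125
log10(ratio) = 0.4931
pH = pKa + log10(ratio) = 3.5430 + 0.4931 = 4.0361


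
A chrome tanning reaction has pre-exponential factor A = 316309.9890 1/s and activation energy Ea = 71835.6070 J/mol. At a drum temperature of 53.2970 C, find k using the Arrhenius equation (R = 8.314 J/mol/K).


T_K = T_C + 273.15 = 53.2970 + 273.15 = 326.4470 K
exponent = -Ea / (R * T_K) = -71835.6070 / (8.314 * 326.4470) = -26.4678
k = A * exp(exponent) = 316309.9890 * exp(-26.4678) = 1.0123e-06 1/s


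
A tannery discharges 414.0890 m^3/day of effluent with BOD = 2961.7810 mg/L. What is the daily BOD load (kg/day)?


Formula: BOD_load = volume * conc / 1000
Substituting: BOD_load = 414.0890 * 2961.7810 / 1000
Result: 1226.4409 kg/day


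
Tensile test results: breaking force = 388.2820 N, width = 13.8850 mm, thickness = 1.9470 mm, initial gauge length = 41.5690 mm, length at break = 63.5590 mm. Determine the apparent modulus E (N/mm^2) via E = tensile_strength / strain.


TS = F / (w * t) = 388.2820 / (13.8850 * 1.9470) = 14.3627 N/mm^2
strain = (Lf - L0) / L0 = (63.5590 - 41.5690) / 41.5690 = 0.5290
E = TS / strain = 14.3627 / 0.5290 = 27.1506 N/mm^2


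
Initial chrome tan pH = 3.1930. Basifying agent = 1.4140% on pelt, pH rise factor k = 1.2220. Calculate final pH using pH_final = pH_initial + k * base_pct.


Formula: pH_final = pH_initial + k * base_pct
Substituting: pH_final = 3.1930 + 1.2220 * 1.4140
Result: 4.9209


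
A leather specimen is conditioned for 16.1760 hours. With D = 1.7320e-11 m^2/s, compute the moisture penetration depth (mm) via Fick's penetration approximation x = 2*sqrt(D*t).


t = 16.1760 hr * 3600 = 58233.6000 s
D * t = 1.7320e-11 * 58233.6000 = 1.0086e-06
x = 2 * sqrt(D*t) = 2 * sqrt(1.0086e-06) = 0.00200859 m = 2.0086 mm


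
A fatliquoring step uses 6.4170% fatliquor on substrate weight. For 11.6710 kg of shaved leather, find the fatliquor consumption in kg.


Formula: Fat = substrate * pct / 100
Substituting: Fat = 11.6710 * 6.4170 / 100
Result: 0.7489 kg


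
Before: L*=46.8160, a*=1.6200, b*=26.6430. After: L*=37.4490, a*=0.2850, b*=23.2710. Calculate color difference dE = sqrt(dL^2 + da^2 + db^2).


dL = -9.3670, da = -1.3350, db = -3.3720
dE = sqrt((-9.3670)^2 + (-1.3350)^2 + (-3.3720)^2) = 10.0446


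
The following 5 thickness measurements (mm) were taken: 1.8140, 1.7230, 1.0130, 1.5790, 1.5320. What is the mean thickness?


Formula: Average = sum / n
Substituting: Average = 7.6610 / 5
Result: 1.5322 mm


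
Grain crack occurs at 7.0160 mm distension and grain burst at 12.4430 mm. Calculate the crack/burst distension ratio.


Formula: Ratio = crack / burst
Substituting: Ratio = 7.0160 / 12.4430
Result: 0.5639


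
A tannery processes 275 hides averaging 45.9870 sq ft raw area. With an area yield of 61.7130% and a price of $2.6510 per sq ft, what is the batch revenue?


Raw_total = N * avg_area = 275 * 45.9870 = 12646.4250 sq ft
Finished = Raw_total * yield / 100 = 12646.4250 * 61.7130 / 100 = 7804.4883 sq ft
Value = Finished * price = 7804.4883 * 2.6510 = 20689.6984 $


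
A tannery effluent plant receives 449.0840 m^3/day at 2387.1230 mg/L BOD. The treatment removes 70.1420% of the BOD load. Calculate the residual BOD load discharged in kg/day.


Load_in = volume * conc / 1000 = 449.0840 * 2387.1230 / 1000 = 1072.0187 kg/day
Removed = Load_in * eff / 100 = 1072.0187 * 70.1420 / 100 = 751.9354 kg/day
Load_out = Load_in - Removed = 1072.0187 - 751.9354 = 320.0834 kg/day


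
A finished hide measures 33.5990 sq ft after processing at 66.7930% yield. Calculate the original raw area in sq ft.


Formula: raw = finished * 100 / yield
Substituting: raw = 33.5990 * 100 / 66.7930
Result: 50.3032 sq ft


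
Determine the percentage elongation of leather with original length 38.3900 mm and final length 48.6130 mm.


Formula: Elongation = (Lf - L0) / L0 * 100
Substituting: Elongation = (48.6130 - 38.3900) / 38.3900 * 100
Result: 26.6293 %


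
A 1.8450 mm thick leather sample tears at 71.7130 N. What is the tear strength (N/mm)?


Formula: Tear strength = force / thickness
Substituting: Tear strength = 71.7130 / 1.8450
Result: 38.8688 N/mm


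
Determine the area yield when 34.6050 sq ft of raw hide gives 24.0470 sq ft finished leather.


Formula: Yield = finished / raw * 100
Substituting: Yield = 24.0470 / 34.6050 * 100
Result: 69.4900 %


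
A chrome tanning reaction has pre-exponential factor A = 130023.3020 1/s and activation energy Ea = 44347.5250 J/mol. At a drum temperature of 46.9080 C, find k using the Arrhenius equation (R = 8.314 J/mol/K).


T_K = T_C + 273.15 = 46.9080 + 273.15 = 320.0580 K
exponent = -Ea / (R * T_K) = -44347.5250 / (8.314 * 320.0580) = -16.6660
k = A * exp(exponent) = 130023.3020 * exp(-16.6660) = 0.00751763 1/s


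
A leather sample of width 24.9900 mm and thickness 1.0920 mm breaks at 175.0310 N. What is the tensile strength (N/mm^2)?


Formula: TS = force / (width * thickness)
Substituting: TS = 175.0310 / (24.9900 * 1.0920)
Result: 6.4140 N/mm^2


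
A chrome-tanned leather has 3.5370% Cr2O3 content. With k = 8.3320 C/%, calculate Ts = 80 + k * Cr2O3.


Formula: Ts = 80 + k * Cr2O3
Substituting: Ts = 80 + 8.3320 * 3.5370
Result: 109.4703 C


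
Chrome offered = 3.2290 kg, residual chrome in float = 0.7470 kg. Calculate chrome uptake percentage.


Formula: Uptake = (offered - residual) / offered * 100
Substituting: Uptake = (3.2290 - 0.7470) / 3.2290 * 100
Result: 76.8659 %


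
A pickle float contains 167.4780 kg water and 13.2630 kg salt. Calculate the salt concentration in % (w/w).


Formula: Conc = salt / (water + salt) * 100
Substituting: Conc = 13.2630 / (167.4780 + 13.2630) * 100
Result: 7.3381 %


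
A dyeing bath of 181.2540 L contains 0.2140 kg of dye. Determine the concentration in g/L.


Formula: Conc = dye_mass(kg) / volume(L) * 1000
Substituting: Conc = 0.2140 / 181.2540 * 1000
Result: 1.1807 g/L


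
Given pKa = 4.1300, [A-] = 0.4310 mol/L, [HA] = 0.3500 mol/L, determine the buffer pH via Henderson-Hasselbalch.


ratio = [A-] / [HA] = 0.4310 / 0.3500 = 1.2314
log10(ratio) = 0.0904092
pH = pKa + log10(ratio) = 4.1300 + 0.0904092 = 4.2204


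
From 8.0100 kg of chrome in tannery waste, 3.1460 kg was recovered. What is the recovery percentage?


Formula: Recovery = recovered / input * 100
Substituting: Recovery = 3.1460 / 8.0100 * 100
Result: 39.2759 %


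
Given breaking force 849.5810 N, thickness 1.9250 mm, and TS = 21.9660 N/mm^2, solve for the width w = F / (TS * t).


Formula: w = F / (TS * t)
Substituting: w = 849.5810 / (21.9660 * 1.9250)
Result: 20.0920 mm


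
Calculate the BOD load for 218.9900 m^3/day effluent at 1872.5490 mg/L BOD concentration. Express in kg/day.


Formula: BOD_load = volume * conc / 1000
Substituting: BOD_load = 218.9900 * 1872.5490 / 1000
Result: 410.0695 kg/day


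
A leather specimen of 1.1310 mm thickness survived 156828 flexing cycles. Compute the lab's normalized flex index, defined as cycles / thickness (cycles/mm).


Formula: Index = cycles / thickness
Substituting: Index = 156828 / 1.1310
Result: 138663.1300 cycles/mm


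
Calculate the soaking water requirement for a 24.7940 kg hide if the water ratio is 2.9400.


Formula: Water = hide_weight * ratio
Substituting: Water = 24.7940 * 2.9400
Result: 72.8944 kg


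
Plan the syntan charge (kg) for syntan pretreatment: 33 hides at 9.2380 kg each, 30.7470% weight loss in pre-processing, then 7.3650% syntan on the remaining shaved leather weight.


Total_raw = N * avg_wt = 33 * 9.2380 = 304.8540 kg
Substrate = Total_raw * (1 - loss/100) = 304.8540 * (1 - 30.7470/100) = 211.1205 kg
Syntan = Substrate * pct / 100 = 211.1205 * 7.3650 / 100 = 15.5490 kg


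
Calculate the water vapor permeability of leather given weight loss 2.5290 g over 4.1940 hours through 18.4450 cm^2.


Formula: WVP = loss / (area * time)
Substituting: WVP = 2.5290 / (18.4450 * 4.1940)
Result: 0.032692 g/(cm^2*hr)


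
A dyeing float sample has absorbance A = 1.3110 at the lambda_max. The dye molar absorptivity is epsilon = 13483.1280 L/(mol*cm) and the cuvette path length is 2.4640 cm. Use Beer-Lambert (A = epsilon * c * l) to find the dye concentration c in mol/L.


Formula: c = A / (epsilon * l)
Substituting: c = 1.3110 / (13483.1280 * 2.4640)
Result: 3.9461e-05 mol/L


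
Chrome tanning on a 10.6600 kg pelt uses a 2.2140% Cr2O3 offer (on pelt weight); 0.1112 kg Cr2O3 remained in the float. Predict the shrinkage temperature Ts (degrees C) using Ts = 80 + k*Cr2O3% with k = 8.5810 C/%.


Offered = pelt * offer_pct / 100 = 10.6600 * 2.2140 / 100 = 0.2360 kg
Uptake = offered - residual = 0.2360 - 0.1112 = 0.1248 kg
Cr2O3% on pelt = uptake / pelt * 100 = 0.1248 / 10.6600 * 100 = 1.1708 %
Ts = 80 + k * Cr2O3% = 80 + 8.5810 * 1.1708 = 90.0470 C


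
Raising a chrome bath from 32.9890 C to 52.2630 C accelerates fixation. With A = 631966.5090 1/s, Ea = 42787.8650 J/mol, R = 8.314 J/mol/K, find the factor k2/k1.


T1 = 32.9890 + 273.15 = 306.1390 K; T2 = 52.2630 + 273.15 = 325.4130 K
k1 = A * exp(-Ea/(R*T1)) = 631966.5090 * exp(-42787.8650/(8.314*306.1390)) = 0.031608 1/s
k2 = A * exp(-Ea/(R*T2)) = 631966.5090 * exp(-42787.8650/(8.314*325.4130)) = 0.0855508 1/s
k2/k1 = 0.0855508 / 0.031608 = 2.7066


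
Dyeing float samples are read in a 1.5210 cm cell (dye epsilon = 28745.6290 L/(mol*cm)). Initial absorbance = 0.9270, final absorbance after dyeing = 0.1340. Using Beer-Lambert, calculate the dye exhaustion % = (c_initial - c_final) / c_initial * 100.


c_initial = A_i / (epsilon * l) = 0.9270 / (28745.6290 * 1.5210) = 2.1202e-05 mol/L
c_final = A_f / (epsilon * l) = 0.1340 / (28745.6290 * 1.5210) = 3.0648e-06 mol/L
Exhaustion = (c_initial - c_final) / c_initial * 100 = (2.1202e-05 - 3.0648e-06) / 2.1202e-05 * 100 = 85.5448 %


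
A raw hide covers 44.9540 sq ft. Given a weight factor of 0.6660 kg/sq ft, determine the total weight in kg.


Formula: Weight = area * weight_per_sqft
Substituting: Weight = 44.9540 * 0.6660
Result: 29.9394 kg


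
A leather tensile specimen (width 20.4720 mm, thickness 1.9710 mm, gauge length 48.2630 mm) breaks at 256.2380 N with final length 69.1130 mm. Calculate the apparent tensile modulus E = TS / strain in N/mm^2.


TS = F / (w * t) = 256.2380 / (20.4720 * 1.9710) = 6.3503 N/mm^2
strain = (Lf - L0) / L0 = (69.1130 - 48.2630) / 48.2630 = 0.4320
E = TS / strain = 6.3503 / 0.4320 = 14.6996 N/mm^2


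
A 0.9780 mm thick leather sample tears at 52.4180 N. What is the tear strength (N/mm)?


Formula: Tear strength = force / thickness
Substituting: Tear strength = 52.4180 / 0.9780
Result: 53.5971 N/mm


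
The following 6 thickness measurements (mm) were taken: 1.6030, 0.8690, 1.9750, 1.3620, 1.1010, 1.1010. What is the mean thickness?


Formula: Average = sum / n
Substituting: Average = 8.0110 / 6
Result: 1.3352 mm


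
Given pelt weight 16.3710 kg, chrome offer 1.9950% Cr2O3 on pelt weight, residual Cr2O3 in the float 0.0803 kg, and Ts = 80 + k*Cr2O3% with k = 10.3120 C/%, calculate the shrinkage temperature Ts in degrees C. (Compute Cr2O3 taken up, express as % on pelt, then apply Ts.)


Offered = pelt * offer_pct / 100 = 16.3710 * 1.9950 / 100 = 0.3266 kg
Uptake = offered - residual = 0.3266 - 0.0803 = 0.2463 kg
Cr2O3% on pelt = uptake / pelt * 100 = 0.2463 / 16.3710 * 100 = 1.5045 %
Ts = 80 + k * Cr2O3% = 80 + 10.3120 * 1.5045 = 95.5144 C
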